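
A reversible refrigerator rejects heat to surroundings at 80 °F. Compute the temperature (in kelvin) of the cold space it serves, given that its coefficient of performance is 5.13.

T_H = 80 °F → (80 − 32) × 5/9 = 26.67 °C = 299.82 K.
COP_R = T_C/(T_H − T_C) ⇒ T_C = T_H·COP_R/(1 + COP_R) = 299.82 × 5.13/(1 + 5.13) = 251 K.

T_C ≈ 251 K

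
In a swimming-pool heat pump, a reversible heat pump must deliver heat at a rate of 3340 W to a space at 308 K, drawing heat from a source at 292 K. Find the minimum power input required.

Reversible heating COP: COP_HP = T_H/(T_H − T_C) = 308.00/16.00 = 19.2500.
W = Q_H/COP_HP = 3340/19.2500 = 174 W.

Ẇ_in ≈ 174 W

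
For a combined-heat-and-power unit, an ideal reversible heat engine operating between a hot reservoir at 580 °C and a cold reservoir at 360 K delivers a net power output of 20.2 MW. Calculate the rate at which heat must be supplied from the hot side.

Q̇_H ≈ 34.95 MW

T_H = 580 °C → 580 + 273.15 = 853.15 K.
Carnot efficiency: η = 1 − T_C/T_H = 1 − 360.00/853.15 = 0.5780.
Q_H = W/η = 20.2/0.5780 = 34.95 MW.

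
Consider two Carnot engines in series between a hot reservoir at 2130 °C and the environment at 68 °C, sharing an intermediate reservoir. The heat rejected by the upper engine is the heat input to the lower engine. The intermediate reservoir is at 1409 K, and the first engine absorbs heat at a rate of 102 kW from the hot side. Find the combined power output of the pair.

T_H = 2130 °C → 2130 + 273.15 = 2403.15 K.
T_C = 68 °C → 68 + 273.15 = 341.15 K.
Two reversible stages in series are equivalent to a single Carnot engine between T_H and T_C, so η_total = 1 − T_C/T_H = 1 − 341.15/2403.15 = 0.8580.
W_total = η_total · Q_H = 0.8580 × 102 = 87.5 kW.

Ẇ_total ≈ 87.5 kW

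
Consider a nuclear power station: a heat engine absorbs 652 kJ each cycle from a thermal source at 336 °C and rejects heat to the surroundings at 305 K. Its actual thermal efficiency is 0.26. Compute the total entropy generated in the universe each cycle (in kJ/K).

ΔS_univ ≈ 0.512 kJ/K

T_H = 336 °C → 336 + 273.15 = 609.15 K.
W = η·Q_H = 0.26 × 652 = 169.5 kJ, so Q_C = Q_H − W = 482.5 kJ.
Reservoir entropy changes: ΔS_H = −Q_H/T_H = −652/609.15 = -1.070 kJ/K and ΔS_C = +Q_C/T_C = 482.5/305.00 = 1.582 kJ/K.
ΔS_univ = −Q_H/T_H + Q_C/T_C = 0.512 kJ/K (> 0, since η = 0.26 < η_Carnot = 0.499).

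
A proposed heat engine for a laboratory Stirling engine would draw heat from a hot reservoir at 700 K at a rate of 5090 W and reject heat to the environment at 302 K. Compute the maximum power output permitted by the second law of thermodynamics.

Ẇ_max ≈ 2890 W

No engine can exceed the Carnot limit: η_max = 1 − T_C/T_H = 1 − 302.00/700.00 = 0.5686.
W_max = η_max · Q_H = 0.5686 × 5090 = 2890 W.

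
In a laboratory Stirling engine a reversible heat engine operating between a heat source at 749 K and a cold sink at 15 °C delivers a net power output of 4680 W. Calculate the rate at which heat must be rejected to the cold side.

Q̇_C ≈ 2926 W

T_C = 15 °C → 15 + 273.15 = 288.15 K.
Since the cycle is reversible, η = 1 − T_C/T_H = 1 − 288.15/749.00 = 0.6153.
Since Q_C/Q_H = T_C/T_H and Q_H = W/η, Q_C = W·T_C/(T_H − T_C) = 4680 × 288.15/460.85 = 2926 W.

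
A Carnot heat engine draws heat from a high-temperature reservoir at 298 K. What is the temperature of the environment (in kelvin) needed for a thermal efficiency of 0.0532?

From η = 1 − T_C/T_H, T_C = T_H·(1 − η) = 298.00 × (1 − 0.0532) = 282 K.

T_C ≈ 282 K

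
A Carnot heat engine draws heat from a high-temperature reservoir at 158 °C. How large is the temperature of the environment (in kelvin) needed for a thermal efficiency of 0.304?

T_H = 158 °C → 158 + 273.15 = 431.15 K.
From η = 1 − T_C/T_H, T_C = T_H·(1 − η) = 431.15 × (1 − 0.304) = 300.1 K.

T_C ≈ 300.1 K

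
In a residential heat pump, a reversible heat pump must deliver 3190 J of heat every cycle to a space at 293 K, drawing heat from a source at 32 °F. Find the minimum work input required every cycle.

W_in ≈ 216.1 J

T_C = 32 °F → (32 − 32) × 5/9 = 0.00 °C = 273.15 K.
Reversible heating COP: COP_HP = T_H/(T_H − T_C) = 293.00/19.85 = 14.7607.
W = Q_H/COP_HP = 3190/14.7607 = 216.1 J.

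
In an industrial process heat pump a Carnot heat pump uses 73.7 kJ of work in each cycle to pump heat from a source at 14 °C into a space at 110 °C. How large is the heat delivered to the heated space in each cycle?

T_H = 110 °C → 110 + 273.15 = 383.15 K.
T_C = 14 °C → 14 + 273.15 = 287.15 K.
The Carnot heat-pump COP is COP_HP = T_H/(T_H − T_C) = 383.15/96.00 = 3.9911.
Q_H = COP_HP · W = 3.9911 × 73.7 = 294 kJ.

Q_H ≈ 294 kJ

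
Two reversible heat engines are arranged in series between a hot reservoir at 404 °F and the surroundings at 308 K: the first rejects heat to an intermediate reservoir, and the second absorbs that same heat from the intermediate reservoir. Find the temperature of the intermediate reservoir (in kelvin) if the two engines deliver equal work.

T_H = 404 °F → (404 − 32) × 5/9 = 206.67 °C = 479.82 K.
For reversible stages Q_m = Q_H·(T_m/T_H). Setting W₁ = Q_H(1 − T_m/T_H) equal to W₂ = Q_m(1 − T_C/T_m) = Q_H·(T_m − T_C)/T_H gives T_H − T_m = T_m − T_C, so T_m = (T_H + T_C)/2 = (479.82 + 308.00)/2 = 394 K.

T_m ≈ 394 K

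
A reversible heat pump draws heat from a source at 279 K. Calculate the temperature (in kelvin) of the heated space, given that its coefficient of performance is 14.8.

T_H ≈ 299 K

COP_HP = T_H/(T_H − T_C) ⇒ T_H = T_C·COP_HP/(COP_HP − 1) = 279.00 × 14.8/(14.8 − 1) = 299 K.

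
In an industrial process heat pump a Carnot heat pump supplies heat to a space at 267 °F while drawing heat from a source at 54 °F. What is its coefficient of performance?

T_H = 267 °F → (267 − 32) × 5/9 = 130.56 °C = 403.71 K.
T_C = 54 °F → (54 − 32) × 5/9 = 12.22 °C = 285.37 K.
For a reversible heat pump, COP_HP = T_H/(T_H − T_C) = 403.71/(403.71 − 285.37) = 3.41.

COP_HP ≈ 3.41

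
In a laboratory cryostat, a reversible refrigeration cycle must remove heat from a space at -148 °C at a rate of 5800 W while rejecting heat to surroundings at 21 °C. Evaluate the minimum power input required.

Ẇ_in ≈ 7830 W

T_H = 21 °C → 21 + 273.15 = 294.15 K.
T_C = -148 °C → -148 + 273.15 = 125.15 K.
COP_R = T_C/(T_H − T_C) = 125.15/169.00 = 0.7405.
W = Q_C/COP_R = 5800/0.7405 = 7830 W.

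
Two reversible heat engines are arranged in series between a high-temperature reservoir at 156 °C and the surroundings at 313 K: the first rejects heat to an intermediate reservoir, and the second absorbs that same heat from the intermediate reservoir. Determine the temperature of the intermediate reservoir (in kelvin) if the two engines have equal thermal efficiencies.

T_H = 156 °C → 156 + 273.15 = 429.15 K.
Equal efficiencies require 1 − T_m/T_H = 1 − T_C/T_m, i.e. T_m/T_H = T_C/T_m, so T_m = √(T_H·T_C) = √(429.15 × 313.00) = 366.5 K.

T_m ≈ 366.5 K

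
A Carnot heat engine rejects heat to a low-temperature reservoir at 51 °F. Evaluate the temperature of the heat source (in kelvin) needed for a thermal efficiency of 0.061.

T_H ≈ 302.1 K

T_C = 51 °F → (51 − 32) × 5/9 = 10.56 °C = 283.71 K.
From η = 1 − T_C/T_H, solving for T_H gives T_H = T_C/(1 − η) = 283.71/(1 − 0.061) = 302.1 K.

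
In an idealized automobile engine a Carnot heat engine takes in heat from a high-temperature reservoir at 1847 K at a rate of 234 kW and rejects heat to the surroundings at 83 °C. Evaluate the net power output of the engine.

Ẇ ≈ 189 kW

T_C = 83 °C → 83 + 273.15 = 356.15 K.
The Carnot efficiency is η = 1 − T_C/T_H = 1 − 356.15/1847.00 = 0.8072.
W = η·Q_H = 0.8072 × 234 = 189 kW.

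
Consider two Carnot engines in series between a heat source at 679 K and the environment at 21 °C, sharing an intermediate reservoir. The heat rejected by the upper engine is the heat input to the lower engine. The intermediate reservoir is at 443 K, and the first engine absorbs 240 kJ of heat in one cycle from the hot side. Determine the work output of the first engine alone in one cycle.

W₁ ≈ 83.42 kJ

T_C = 21 °C → 21 + 273.15 = 294.15 K.
First-stage efficiency η₁ = 1 − T_m/T_H = 1 − 443.00/679.00 = 0.3476.
W₁ = η₁·Q_H = 0.3476 × 240 = 83.42 kJ.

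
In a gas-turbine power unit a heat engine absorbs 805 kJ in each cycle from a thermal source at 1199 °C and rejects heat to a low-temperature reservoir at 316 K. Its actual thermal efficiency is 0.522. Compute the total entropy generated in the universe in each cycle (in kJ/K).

ΔS_univ ≈ 0.671 kJ/K

T_H = 1199 °C → 1199 + 273.15 = 1472.15 K.
W = η·Q_H = 0.522 × 805 = 420.2 kJ, so Q_C = Q_H − W = 384.8 kJ.
Entropy balance on the reservoirs: −Q_H/T_H = -0.5468 kJ/K, +Q_C/T_C = 1.218 kJ/K.
ΔS_univ = −Q_H/T_H + Q_C/T_C = 0.671 kJ/K (> 0, since η = 0.522 < η_Carnot = 0.785).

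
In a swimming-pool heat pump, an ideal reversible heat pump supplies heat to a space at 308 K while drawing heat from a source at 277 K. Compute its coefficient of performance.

The Carnot heat-pump COP is COP_HP = T_H/(T_H − T_C) = 308.00/(308.00 − 277.00) = 9.94.

COP_HP ≈ 9.94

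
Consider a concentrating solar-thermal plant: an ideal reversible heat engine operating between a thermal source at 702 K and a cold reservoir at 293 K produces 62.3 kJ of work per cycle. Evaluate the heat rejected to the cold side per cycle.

The Carnot efficiency is η = 1 − T_C/T_H = 1 − 293.00/702.00 = 0.5826.
Since Q_C/Q_H = T_C/T_H and Q_H = W/η, Q_C = W·T_C/(T_H − T_C) = 62.3 × 293.00/409.00 = 44.6 kJ.

Q_C ≈ 44.6 kJ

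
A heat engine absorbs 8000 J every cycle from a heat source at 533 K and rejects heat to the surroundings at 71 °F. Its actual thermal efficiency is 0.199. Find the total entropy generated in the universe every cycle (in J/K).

T_C = 71 °F → (71 − 32) × 5/9 = 21.67 °C = 294.82 K.
W = η·Q_H = 0.199 × 8000 = 1592 J, so Q_C = Q_H − W = 6408 J.
Reservoir entropy changes: ΔS_H = −Q_H/T_H = −8000/533.00 = -15.01 J/K and ΔS_C = +Q_C/T_C = 6408/294.82 = 21.74 J/K.
ΔS_univ = −Q_H/T_H + Q_C/T_C = 6.726 J/K (> 0, since η = 0.199 < η_Carnot = 0.447).

ΔS_univ ≈ 6.726 J/K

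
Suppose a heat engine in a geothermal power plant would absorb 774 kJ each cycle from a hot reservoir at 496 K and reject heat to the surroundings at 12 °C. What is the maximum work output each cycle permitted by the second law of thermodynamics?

W_max ≈ 329 kJ

T_C = 12 °C → 12 + 273.15 = 285.15 K.
The second-law ceiling is the Carnot efficiency, η_max = 1 − T_C/T_H = 1 − 285.15/496.00 = 0.4251.
W_max = η_max · Q_H = 0.4251 × 774 = 329 kJ.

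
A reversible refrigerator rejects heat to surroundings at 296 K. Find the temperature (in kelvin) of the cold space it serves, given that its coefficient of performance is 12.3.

COP_R = T_C/(T_H − T_C) ⇒ T_C = T_H·COP_R/(1 + COP_R) = 296.00 × 12.3/(1 + 12.3) = 273.7 K.

T_C ≈ 273.7 K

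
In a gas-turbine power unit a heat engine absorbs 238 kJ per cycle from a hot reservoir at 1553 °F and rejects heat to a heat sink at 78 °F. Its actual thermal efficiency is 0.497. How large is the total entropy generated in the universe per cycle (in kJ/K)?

T_H = 1553 °F → (1553 − 32) × 5/9 = 845.00 °C = 1118.15 K.
T_C = 78 °F → (78 − 32) × 5/9 = 25.56 °C = 298.71 K.
W = η·Q_H = 0.497 × 238 = 118.3 kJ, so Q_C = Q_H − W = 119.7 kJ.
The hot reservoir loses entropy Q_H/T_H = 238/1118.15 = 0.2129 kJ/K; the cold reservoir gains Q_C/T_C = 119.7/298.71 = 0.4008 kJ/K.
ΔS_univ = −Q_H/T_H + Q_C/T_C = 0.188 kJ/K (> 0, since η = 0.497 < η_Carnot = 0.733).

ΔS_univ ≈ 0.188 kJ/K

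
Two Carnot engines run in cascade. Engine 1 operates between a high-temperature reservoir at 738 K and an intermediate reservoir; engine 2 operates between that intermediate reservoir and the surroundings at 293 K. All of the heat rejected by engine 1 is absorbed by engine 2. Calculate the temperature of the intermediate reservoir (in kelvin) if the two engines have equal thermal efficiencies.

T_m ≈ 465 K

Equal efficiencies require 1 − T_m/T_H = 1 − T_C/T_m, i.e. T_m/T_H = T_C/T_m, so T_m = √(T_H·T_C) = √(738.00 × 293.00) = 465 K.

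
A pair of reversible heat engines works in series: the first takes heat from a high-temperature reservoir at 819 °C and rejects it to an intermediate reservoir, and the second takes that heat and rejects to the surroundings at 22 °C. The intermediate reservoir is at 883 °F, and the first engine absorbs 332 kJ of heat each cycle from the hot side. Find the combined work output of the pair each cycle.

T_H = 819 °C → 819 + 273.15 = 1092.15 K.
T_C = 22 °C → 22 + 273.15 = 295.15 K.
Two reversible stages in series are equivalent to a single Carnot engine between T_H and T_C, so η_total = 1 − T_C/T_H = 1 − 295.15/1092.15 = 0.7298.
W_total = η_total · Q_H = 0.7298 × 332 = 242.3 kJ.

W_total ≈ 242.3 kJ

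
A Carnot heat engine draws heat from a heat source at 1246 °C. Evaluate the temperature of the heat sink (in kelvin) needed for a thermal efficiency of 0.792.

T_C ≈ 316 K

T_H = 1246 °C → 1246 + 273.15 = 1519.15 K.
From η = 1 − T_C/T_H, T_C = T_H·(1 − η) = 1519.15 × (1 − 0.792) = 316 K.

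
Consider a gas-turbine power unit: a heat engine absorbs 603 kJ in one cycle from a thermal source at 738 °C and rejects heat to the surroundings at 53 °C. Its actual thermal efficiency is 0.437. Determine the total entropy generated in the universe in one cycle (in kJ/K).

T_H = 738 °C → 738 + 273.15 = 1011.15 K.
T_C = 53 °C → 53 + 273.15 = 326.15 K.
W = η·Q_H = 0.437 × 603 = 263.5 kJ, so Q_C = Q_H − W = 339.5 kJ.
Reservoir entropy changes: ΔS_H = −Q_H/T_H = −603/1011.15 = -0.5964 kJ/K and ΔS_C = +Q_C/T_C = 339.5/326.15 = 1.041 kJ/K.
ΔS_univ = −Q_H/T_H + Q_C/T_C = 0.445 kJ/K (> 0, since η = 0.437 < η_Carnot = 0.677).

ΔS_univ ≈ 0.445 kJ/K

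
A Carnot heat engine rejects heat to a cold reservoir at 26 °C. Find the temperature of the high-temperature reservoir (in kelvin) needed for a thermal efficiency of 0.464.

T_C = 26 °C → 26 + 273.15 = 299.15 K.
From η = 1 − T_C/T_H, solving for T_H gives T_H = T_C/(1 − η) = 299.15/(1 − 0.464) = 558 K.

T_H ≈ 558 K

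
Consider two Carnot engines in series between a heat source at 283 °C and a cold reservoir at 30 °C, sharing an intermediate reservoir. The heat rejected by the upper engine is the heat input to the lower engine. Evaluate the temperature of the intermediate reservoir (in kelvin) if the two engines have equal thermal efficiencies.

T_m ≈ 410.6 K

T_H = 283 °C → 283 + 273.15 = 556.15 K.
T_C = 30 °C → 30 + 273.15 = 303.15 K.
Equal efficiencies require 1 − T_m/T_H = 1 − T_C/T_m, i.e. T_m/T_H = T_C/T_m, so T_m = √(T_H·T_C) = √(556.15 × 303.15) = 410.6 K.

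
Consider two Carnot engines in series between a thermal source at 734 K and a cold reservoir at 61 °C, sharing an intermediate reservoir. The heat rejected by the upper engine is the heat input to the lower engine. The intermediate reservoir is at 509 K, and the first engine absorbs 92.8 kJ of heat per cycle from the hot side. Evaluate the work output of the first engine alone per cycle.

T_C = 61 °C → 61 + 273.15 = 334.15 K.
First-stage efficiency η₁ = 1 − T_m/T_H = 1 − 509.00/734.00 = 0.3065.
W₁ = η₁·Q_H = 0.3065 × 92.8 = 28.4 kJ.

W₁ ≈ 28.4 kJ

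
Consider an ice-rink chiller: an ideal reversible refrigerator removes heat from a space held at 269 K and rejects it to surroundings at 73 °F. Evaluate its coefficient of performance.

T_H = 73 °F → (73 − 32) × 5/9 = 22.78 °C = 295.93 K.
Carnot COP: COP_R = T_C/(T_H − T_C) = 269.00/(295.93 − 269.00) = 9.99.

COP_R ≈ 9.99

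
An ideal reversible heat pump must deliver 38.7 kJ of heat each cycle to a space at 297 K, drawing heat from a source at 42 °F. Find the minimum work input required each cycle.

W_in ≈ 2.38 kJ

T_C = 42 °F → (42 − 32) × 5/9 = 5.56 °C = 278.71 K.
The Carnot heat-pump COP is COP_HP = T_H/(T_H − T_C) = 297.00/18.29 = 16.2344.
W = Q_H/COP_HP = 38.7/16.2344 = 2.38 kJ.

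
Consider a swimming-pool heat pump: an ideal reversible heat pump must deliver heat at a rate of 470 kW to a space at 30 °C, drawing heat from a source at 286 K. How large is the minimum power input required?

Ẇ_in ≈ 26.6 kW

T_H = 30 °C → 30 + 273.15 = 303.15 K.
For a reversible heat pump, COP_HP = T_H/(T_H − T_C) = 303.15/17.15 = 17.6764.
W = Q_H/COP_HP = 470/17.6764 = 26.6 kW.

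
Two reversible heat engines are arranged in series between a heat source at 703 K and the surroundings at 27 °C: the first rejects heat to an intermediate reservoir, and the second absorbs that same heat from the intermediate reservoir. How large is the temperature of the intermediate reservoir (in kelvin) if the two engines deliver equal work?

T_m ≈ 502 K

T_C = 27 °C → 27 + 273.15 = 300.15 K.
For reversible stages Q_m = Q_H·(T_m/T_H). Setting W₁ = Q_H(1 − T_m/T_H) equal to W₂ = Q_m(1 − T_C/T_m) = Q_H·(T_m − T_C)/T_H gives T_H − T_m = T_m − T_C, so T_m = (T_H + T_C)/2 = (703.00 + 300.15)/2 = 502 K.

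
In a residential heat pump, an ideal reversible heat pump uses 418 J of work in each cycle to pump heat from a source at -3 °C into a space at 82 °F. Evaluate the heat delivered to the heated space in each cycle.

T_H = 82 °F → (82 − 32) × 5/9 = 27.78 °C = 300.93 K.
T_C = -3 °C → -3 + 273.15 = 270.15 K.
COP_HP = T_H/(T_H − T_C) = 300.93/30.78 = 9.7774.
Q_H = COP_HP · W = 9.7774 × 418 = 4087 J.

Q_H ≈ 4087 J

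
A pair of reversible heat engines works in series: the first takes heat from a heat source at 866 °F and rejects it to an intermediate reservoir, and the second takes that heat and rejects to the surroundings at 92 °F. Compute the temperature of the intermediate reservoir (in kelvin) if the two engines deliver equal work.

T_m ≈ 521.5 K

T_H = 866 °F → (866 − 32) × 5/9 = 463.33 °C = 736.48 K.
T_C = 92 °F → (92 − 32) × 5/9 = 33.33 °C = 306.48 K.
For reversible stages Q_m = Q_H·(T_m/T_H). Setting W₁ = Q_H(1 − T_m/T_H) equal to W₂ = Q_m(1 − T_C/T_m) = Q_H·(T_m − T_C)/T_H gives T_H − T_m = T_m − T_C, so T_m = (T_H + T_C)/2 = (736.48 + 306.48)/2 = 521.5 K.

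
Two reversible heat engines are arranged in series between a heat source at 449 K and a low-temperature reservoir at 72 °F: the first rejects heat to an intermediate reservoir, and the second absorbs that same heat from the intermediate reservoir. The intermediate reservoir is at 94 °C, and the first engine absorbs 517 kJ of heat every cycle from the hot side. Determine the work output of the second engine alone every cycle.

W₂ ≈ 82.65 kJ

T_C = 72 °F → (72 − 32) × 5/9 = 22.22 °C = 295.37 K.
T_m = 94 °C → 94 + 273.15 = 367.15 K.
Heat entering the second stage: Q_m = Q_H·(T_m/T_H) = 517 × 367.15/449.00 = 422.8 kJ.
Second-stage efficiency η₂ = 1 − T_C/T_m = 1 − 295.37/367.15 = 0.1955, so W₂ = η₂·Q_m = 82.65 kJ.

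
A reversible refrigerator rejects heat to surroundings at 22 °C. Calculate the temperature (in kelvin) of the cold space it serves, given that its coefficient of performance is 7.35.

T_H = 22 °C → 22 + 273.15 = 295.15 K.
COP_R = T_C/(T_H − T_C) ⇒ T_C = T_H·COP_R/(1 + COP_R) = 295.15 × 7.35/(1 + 7.35) = 260 K.

T_C ≈ 260 K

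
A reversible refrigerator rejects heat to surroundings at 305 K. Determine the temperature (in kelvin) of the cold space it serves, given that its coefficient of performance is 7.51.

T_C ≈ 269.2 K

COP_R = T_C/(T_H − T_C) ⇒ T_C = T_H·COP_R/(1 + COP_R) = 305.00 × 7.51/(1 + 7.51) = 269.2 K.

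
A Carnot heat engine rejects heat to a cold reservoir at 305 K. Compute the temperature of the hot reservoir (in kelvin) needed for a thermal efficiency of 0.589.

T_H ≈ 742 K

From η = 1 − T_C/T_H, solving for T_H gives T_H = T_C/(1 − η) = 305.00/(1 − 0.589) = 742 K.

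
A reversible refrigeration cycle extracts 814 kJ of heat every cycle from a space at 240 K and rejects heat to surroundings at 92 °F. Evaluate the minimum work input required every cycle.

W_in ≈ 225 kJ

T_H = 92 °F → (92 − 32) × 5/9 = 33.33 °C = 306.48 K.
Carnot COP: COP_R = T_C/(T_H − T_C) = 240.00/66.48 = 3.6099.
W = Q_C/COP_R = 814/3.6099 = 225 kJ.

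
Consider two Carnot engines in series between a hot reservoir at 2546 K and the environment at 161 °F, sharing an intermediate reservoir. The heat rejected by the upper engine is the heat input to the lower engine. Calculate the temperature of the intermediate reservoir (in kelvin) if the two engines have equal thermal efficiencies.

T_C = 161 °F → (161 − 32) × 5/9 = 71.67 °C = 344.82 K.
Equal efficiencies require 1 − T_m/T_H = 1 − T_C/T_m, i.e. T_m/T_H = T_C/T_m, so T_m = √(T_H·T_C) = √(2546.00 × 344.82) = 937 K.

T_m ≈ 937 K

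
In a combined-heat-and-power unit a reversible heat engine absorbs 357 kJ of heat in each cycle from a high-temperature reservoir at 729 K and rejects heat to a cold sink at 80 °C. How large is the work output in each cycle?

W ≈ 184 kJ

T_C = 80 °C → 80 + 273.15 = 353.15 K.
The Carnot efficiency is η = 1 − T_C/T_H = 1 − 353.15/729.00 = 0.5156.
W = η·Q_H = 0.5156 × 357 = 184 kJ.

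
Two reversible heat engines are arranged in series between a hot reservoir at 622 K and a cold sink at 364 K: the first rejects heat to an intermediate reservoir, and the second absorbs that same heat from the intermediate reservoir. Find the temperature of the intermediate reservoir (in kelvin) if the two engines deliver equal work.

For reversible stages Q_m = Q_H·(T_m/T_H). Setting W₁ = Q_H(1 − T_m/T_H) equal to W₂ = Q_m(1 − T_C/T_m) = Q_H·(T_m − T_C)/T_H gives T_H − T_m = T_m − T_C, so T_m = (T_H + T_C)/2 = (622.00 + 364.00)/2 = 493 K.

T_m ≈ 493 K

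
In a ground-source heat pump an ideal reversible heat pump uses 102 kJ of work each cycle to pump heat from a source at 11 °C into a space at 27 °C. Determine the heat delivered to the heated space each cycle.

Q_H ≈ 1913 kJ

T_H = 27 °C → 27 + 273.15 = 300.15 K.
T_C = 11 °C → 11 + 273.15 = 284.15 K.
COP_HP = T_H/(T_H − T_C) = 300.15/16.00 = 18.7594.
Q_H = COP_HP · W = 18.7594 × 102 = 1913 kJ.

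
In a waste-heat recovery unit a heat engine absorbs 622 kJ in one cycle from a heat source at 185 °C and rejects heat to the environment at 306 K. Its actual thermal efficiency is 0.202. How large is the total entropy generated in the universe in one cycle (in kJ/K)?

T_H = 185 °C → 185 + 273.15 = 458.15 K.
W = η·Q_H = 0.202 × 622 = 125.6 kJ, so Q_C = Q_H − W = 496.4 kJ.
Entropy balance on the reservoirs: −Q_H/T_H = -1.358 kJ/K, +Q_C/T_C = 1.622 kJ/K.
ΔS_univ = −Q_H/T_H + Q_C/T_C = 0.2644 kJ/K (> 0, since η = 0.202 < η_Carnot = 0.332).

ΔS_univ ≈ 0.2644 kJ/K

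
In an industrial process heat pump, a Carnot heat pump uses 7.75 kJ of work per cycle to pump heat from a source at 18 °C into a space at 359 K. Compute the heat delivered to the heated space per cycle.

Q_H ≈ 41.0 kJ

T_C = 18 °C → 18 + 273.15 = 291.15 K.
COP_HP = T_H/(T_H − T_C) = 359.00/67.85 = 5.2911.
Q_H = COP_HP · W = 5.2911 × 7.75 = 41.0 kJ.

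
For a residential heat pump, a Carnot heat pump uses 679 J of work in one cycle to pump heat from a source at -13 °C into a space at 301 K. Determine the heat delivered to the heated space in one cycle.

Q_H ≈ 5003 J

T_C = -13 °C → -13 + 273.15 = 260.15 K.
Reversible heating COP: COP_HP = T_H/(T_H − T_C) = 301.00/40.85 = 7.3684.
Q_H = COP_HP · W = 7.3684 × 679 = 5003 J.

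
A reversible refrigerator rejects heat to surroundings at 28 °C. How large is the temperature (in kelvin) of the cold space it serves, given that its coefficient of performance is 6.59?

T_H = 28 °C → 28 + 273.15 = 301.15 K.
COP_R = T_C/(T_H − T_C) ⇒ T_C = T_H·COP_R/(1 + COP_R) = 301.15 × 6.59/(1 + 6.59) = 261.5 K.

T_C ≈ 261.5 K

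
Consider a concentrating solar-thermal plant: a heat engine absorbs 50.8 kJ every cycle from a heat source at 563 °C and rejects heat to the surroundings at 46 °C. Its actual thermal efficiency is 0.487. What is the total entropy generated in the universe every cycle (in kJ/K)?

T_H = 563 °C → 563 + 273.15 = 836.15 K.
T_C = 46 °C → 46 + 273.15 = 319.15 K.
W = η·Q_H = 0.487 × 50.8 = 24.74 kJ, so Q_C = Q_H − W = 26.06 kJ.
The hot reservoir loses entropy Q_H/T_H = 50.8/836.15 = 0.06075 kJ/K; the cold reservoir gains Q_C/T_C = 26.06/319.15 = 0.08166 kJ/K.
ΔS_univ = −Q_H/T_H + Q_C/T_C = 0.0209 kJ/K (> 0, since η = 0.487 < η_Carnot = 0.618).

ΔS_univ ≈ 0.0209 kJ/K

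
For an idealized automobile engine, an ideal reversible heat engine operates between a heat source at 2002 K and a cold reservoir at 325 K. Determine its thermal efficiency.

η ≈ 0.838

The Carnot efficiency is η = 1 − T_C/T_H = 1 − 325.00/2002.00 = 0.838.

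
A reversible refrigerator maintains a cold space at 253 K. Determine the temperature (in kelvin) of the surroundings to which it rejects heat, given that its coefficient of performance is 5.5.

COP_R = T_C/(T_H − T_C) ⇒ T_H = T_C·(1 + 1/COP_R) = 253.00 × (1 + 1/5.5) = 299 K.

T_H ≈ 299 K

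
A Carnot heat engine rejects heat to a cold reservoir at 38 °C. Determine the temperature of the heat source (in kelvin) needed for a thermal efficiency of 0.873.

T_H ≈ 2450 K

T_C = 38 °C → 38 + 273.15 = 311.15 K.
From η = 1 − T_C/T_H, solving for T_H gives T_H = T_C/(1 − η) = 311.15/(1 − 0.873) = 2450 K.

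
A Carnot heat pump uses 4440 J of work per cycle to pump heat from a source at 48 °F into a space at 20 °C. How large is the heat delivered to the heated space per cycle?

T_H = 20 °C → 20 + 273.15 = 293.15 K.
T_C = 48 °F → (48 − 32) × 5/9 = 8.89 °C = 282.04 K.
For a reversible heat pump, COP_HP = T_H/(T_H − T_C) = 293.15/11.11 = 26.3835.
Q_H = COP_HP · W = 26.3835 × 4440 = 117000 J.

Q_H ≈ 117000 J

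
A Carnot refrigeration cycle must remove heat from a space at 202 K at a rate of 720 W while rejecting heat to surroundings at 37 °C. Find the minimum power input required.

T_H = 37 °C → 37 + 273.15 = 310.15 K.
The reversible coefficient of performance is COP_R = T_C/(T_H − T_C) = 202.00/108.15 = 1.8678.
W = Q_C/COP_R = 720/1.8678 = 385.5 W.

Ẇ_in ≈ 385.5 W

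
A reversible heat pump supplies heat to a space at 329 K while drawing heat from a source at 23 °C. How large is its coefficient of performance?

T_C = 23 °C → 23 + 273.15 = 296.15 K.
Reversible heating COP: COP_HP = T_H/(T_H − T_C) = 329.00/(329.00 − 296.15) = 10.0.

COP_HP ≈ 10.0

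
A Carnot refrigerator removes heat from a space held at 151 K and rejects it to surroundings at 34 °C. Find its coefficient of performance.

COP_R ≈ 0.967

T_H = 34 °C → 34 + 273.15 = 307.15 K.
For a reversible refrigerator, COP_R = T_C/(T_H − T_C) = 151.00/(307.15 − 151.00) = 0.967.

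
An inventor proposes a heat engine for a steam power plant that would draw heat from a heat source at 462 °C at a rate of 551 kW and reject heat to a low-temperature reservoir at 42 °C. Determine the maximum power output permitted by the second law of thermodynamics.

T_H = 462 °C → 462 + 273.15 = 735.15 K.
T_C = 42 °C → 42 + 273.15 = 315.15 K.
By the Carnot theorem, η_max = 1 − T_C/T_H = 1 − 315.15/735.15 = 0.5713.
W_max = η_max · Q_H = 0.5713 × 551 = 315 kW.

Ẇ_max ≈ 315 kW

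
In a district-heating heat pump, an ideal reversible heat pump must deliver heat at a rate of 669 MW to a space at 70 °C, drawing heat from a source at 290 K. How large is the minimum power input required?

T_H = 70 °C → 70 + 273.15 = 343.15 K.
The Carnot heat-pump COP is COP_HP = T_H/(T_H − T_C) = 343.15/53.15 = 6.4563.
W = Q_H/COP_HP = 669/6.4563 = 103.6 MW.

Ẇ_in ≈ 103.6 MW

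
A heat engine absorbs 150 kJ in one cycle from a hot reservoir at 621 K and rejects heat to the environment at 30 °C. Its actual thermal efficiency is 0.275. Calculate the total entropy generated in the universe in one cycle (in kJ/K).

ΔS_univ ≈ 0.117 kJ/K

T_C = 30 °C → 30 + 273.15 = 303.15 K.
W = η·Q_H = 0.275 × 150 = 41.25 kJ, so Q_C = Q_H − W = 108.8 kJ.
Entropy balance on the reservoirs: −Q_H/T_H = -0.2415 kJ/K, +Q_C/T_C = 0.3587 kJ/K.
ΔS_univ = −Q_H/T_H + Q_C/T_C = 0.117 kJ/K (> 0, since η = 0.275 < η_Carnot = 0.512).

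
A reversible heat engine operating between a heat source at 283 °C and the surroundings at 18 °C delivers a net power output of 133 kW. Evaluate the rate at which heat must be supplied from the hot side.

T_H = 283 °C → 283 + 273.15 = 556.15 K.
T_C = 18 °C → 18 + 273.15 = 291.15 K.
The Carnot efficiency is η = 1 − T_C/T_H = 1 − 291.15/556.15 = 0.4765.
Q_H = W/η = 133/0.4765 = 279 kW.

Q̇_H ≈ 279 kW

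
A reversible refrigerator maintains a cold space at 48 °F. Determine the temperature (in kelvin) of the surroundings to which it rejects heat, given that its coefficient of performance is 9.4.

T_H ≈ 312 K

T_C = 48 °F → (48 − 32) × 5/9 = 8.89 °C = 282.04 K.
COP_R = T_C/(T_H − T_C) ⇒ T_H = T_C·(1 + 1/COP_R) = 282.04 × (1 + 1/9.4) = 312 K.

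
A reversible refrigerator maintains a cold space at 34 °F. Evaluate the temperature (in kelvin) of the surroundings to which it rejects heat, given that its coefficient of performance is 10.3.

T_H ≈ 301 K

T_C = 34 °F → (34 − 32) × 5/9 = 1.11 °C = 274.26 K.
COP_R = T_C/(T_H − T_C) ⇒ T_H = T_C·(1 + 1/COP_R) = 274.26 × (1 + 1/10.3) = 301 K.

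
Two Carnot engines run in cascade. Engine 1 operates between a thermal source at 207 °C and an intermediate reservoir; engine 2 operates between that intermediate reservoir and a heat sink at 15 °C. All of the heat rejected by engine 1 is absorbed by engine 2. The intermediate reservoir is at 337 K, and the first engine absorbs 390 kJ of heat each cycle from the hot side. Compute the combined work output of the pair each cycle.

W_total ≈ 156 kJ

T_H = 207 °C → 207 + 273.15 = 480.15 K.
T_C = 15 °C → 15 + 273.15 = 288.15 K.
Two reversible stages in series are equivalent to a single Carnot engine between T_H and T_C, so η_total = 1 − T_C/T_H = 1 − 288.15/480.15 = 0.3999.
W_total = η_total · Q_H = 0.3999 × 390 = 156 kJ.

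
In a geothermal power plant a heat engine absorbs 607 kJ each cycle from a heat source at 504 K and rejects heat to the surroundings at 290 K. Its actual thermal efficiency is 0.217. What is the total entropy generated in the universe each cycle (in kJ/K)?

ΔS_univ ≈ 0.435 kJ/K

W = η·Q_H = 0.217 × 607 = 131.7 kJ, so Q_C = Q_H − W = 475.3 kJ.
The hot reservoir loses entropy Q_H/T_H = 607/504.00 = 1.204 kJ/K; the cold reservoir gains Q_C/T_C = 475.3/290.00 = 1.639 kJ/K.
ΔS_univ = −Q_H/T_H + Q_C/T_C = 0.435 kJ/K (> 0, since η = 0.217 < η_Carnot = 0.425).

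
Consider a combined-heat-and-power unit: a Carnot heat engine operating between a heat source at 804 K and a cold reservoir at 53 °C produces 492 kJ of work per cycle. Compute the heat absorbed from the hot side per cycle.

Q_H ≈ 827.8 kJ

T_C = 53 °C → 53 + 273.15 = 326.15 K.
The Carnot efficiency is η = 1 − T_C/T_H = 1 − 326.15/804.00 = 0.5943.
Q_H = W/η = 492/0.5943 = 827.8 kJ.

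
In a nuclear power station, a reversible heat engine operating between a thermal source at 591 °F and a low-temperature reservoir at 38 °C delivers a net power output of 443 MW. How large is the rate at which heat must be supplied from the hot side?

T_H = 591 °F → (591 − 32) × 5/9 = 310.56 °C = 583.71 K.
T_C = 38 °C → 38 + 273.15 = 311.15 K.
For a reversible engine, η = 1 − T_C/T_H = 1 − 311.15/583.71 = 0.4669.
Q_H = W/η = 443/0.4669 = 948.7 MW.

Q̇_H ≈ 948.7 MW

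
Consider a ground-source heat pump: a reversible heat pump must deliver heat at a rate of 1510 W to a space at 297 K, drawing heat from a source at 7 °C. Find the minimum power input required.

Ẇ_in ≈ 85.7 W

T_C = 7 °C → 7 + 273.15 = 280.15 K.
For a reversible heat pump, COP_HP = T_H/(T_H − T_C) = 297.00/16.85 = 17.6261.
W = Q_H/COP_HP = 1510/17.6261 = 85.7 W.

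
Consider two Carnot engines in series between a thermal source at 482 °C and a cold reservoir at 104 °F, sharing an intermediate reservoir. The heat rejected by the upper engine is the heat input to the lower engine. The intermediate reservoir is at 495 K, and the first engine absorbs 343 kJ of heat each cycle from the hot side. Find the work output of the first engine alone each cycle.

W₁ ≈ 118 kJ

T_H = 482 °C → 482 + 273.15 = 755.15 K.
T_C = 104 °F → (104 − 32) × 5/9 = 40.00 °C = 313.15 K.
First-stage efficiency η₁ = 1 − T_m/T_H = 1 − 495.00/755.15 = 0.3445.
W₁ = η₁·Q_H = 0.3445 × 343 = 118 kJ.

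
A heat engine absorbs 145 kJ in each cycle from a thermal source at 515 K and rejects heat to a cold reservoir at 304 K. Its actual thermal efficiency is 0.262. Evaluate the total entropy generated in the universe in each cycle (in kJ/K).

ΔS_univ ≈ 0.0705 kJ/K

W = η·Q_H = 0.262 × 145 = 37.99 kJ, so Q_C = Q_H − W = 107.0 kJ.
Reservoir entropy changes: ΔS_H = −Q_H/T_H = −145/515.00 = -0.2816 kJ/K and ΔS_C = +Q_C/T_C = 107.0/304.00 = 0.3520 kJ/K.
ΔS_univ = −Q_H/T_H + Q_C/T_C = 0.0705 kJ/K (> 0, since η = 0.262 < η_Carnot = 0.410).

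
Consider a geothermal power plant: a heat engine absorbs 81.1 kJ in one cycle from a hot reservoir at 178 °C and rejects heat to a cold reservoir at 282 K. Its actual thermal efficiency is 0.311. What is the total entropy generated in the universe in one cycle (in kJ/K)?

T_H = 178 °C → 178 + 273.15 = 451.15 K.
W = η·Q_H = 0.311 × 81.1 = 25.22 kJ, so Q_C = Q_H − W = 55.88 kJ.
Entropy balance on the reservoirs: −Q_H/T_H = -0.1798 kJ/K, +Q_C/T_C = 0.1981 kJ/K.
ΔS_univ = −Q_H/T_H + Q_C/T_C = 0.0184 kJ/K (> 0, since η = 0.311 < η_Carnot = 0.375).

ΔS_univ ≈ 0.0184 kJ/K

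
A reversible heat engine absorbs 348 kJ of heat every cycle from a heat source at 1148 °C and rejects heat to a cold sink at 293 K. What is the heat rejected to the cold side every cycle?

Q_C ≈ 71.7 kJ

T_H = 1148 °C → 1148 + 273.15 = 1421.15 K.
The Carnot efficiency is η = 1 − T_C/T_H = 1 − 293.00/1421.15 = 0.7938.
For a reversible cycle Q_C/Q_H = T_C/T_H, so Q_C = 348 × 293.00/1421.15 = 71.7 kJ.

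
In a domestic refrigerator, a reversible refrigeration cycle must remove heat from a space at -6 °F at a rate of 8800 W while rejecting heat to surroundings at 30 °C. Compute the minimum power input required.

T_H = 30 °C → 30 + 273.15 = 303.15 K.
T_C = -6 °F → (-6 − 32) × 5/9 = -21.11 °C = 252.04 K.
For a reversible refrigerator, COP_R = T_C/(T_H − T_C) = 252.04/51.11 = 4.9312.
W = Q_C/COP_R = 8800/4.9312 = 1780 W.

Ẇ_in ≈ 1780 W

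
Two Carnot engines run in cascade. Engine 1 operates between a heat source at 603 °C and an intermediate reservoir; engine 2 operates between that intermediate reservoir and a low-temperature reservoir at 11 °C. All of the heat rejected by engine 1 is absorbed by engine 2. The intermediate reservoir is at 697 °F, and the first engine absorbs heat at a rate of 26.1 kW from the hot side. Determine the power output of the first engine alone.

T_H = 603 °C → 603 + 273.15 = 876.15 K.
T_C = 11 °C → 11 + 273.15 = 284.15 K.
T_m = 697 °F → (697 − 32) × 5/9 = 369.44 °C = 642.59 K.
First-stage efficiency η₁ = 1 − T_m/T_H = 1 − 642.59/876.15 = 0.2666.
W₁ = η₁·Q_H = 0.2666 × 26.1 = 6.96 kW.

Ẇ₁ ≈ 6.96 kW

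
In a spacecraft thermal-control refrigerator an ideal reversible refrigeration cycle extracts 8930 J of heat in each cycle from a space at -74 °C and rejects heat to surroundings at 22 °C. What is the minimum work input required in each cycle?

W_in ≈ 4300 J

T_H = 22 °C → 22 + 273.15 = 295.15 K.
T_C = -74 °C → -74 + 273.15 = 199.15 K.
Carnot COP: COP_R = T_C/(T_H − T_C) = 199.15/96.00 = 2.0745.
W = Q_C/COP_R = 8930/2.0745 = 4300 J.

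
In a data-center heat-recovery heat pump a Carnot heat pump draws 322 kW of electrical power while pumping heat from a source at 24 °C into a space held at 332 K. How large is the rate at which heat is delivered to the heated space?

T_C = 24 °C → 24 + 273.15 = 297.15 K.
For a reversible heat pump, COP_HP = T_H/(T_H − T_C) = 332.00/34.85 = 9.5265.
Q_H = COP_HP · W = 9.5265 × 322 = 3068 kW.

Q̇_H ≈ 3068 kW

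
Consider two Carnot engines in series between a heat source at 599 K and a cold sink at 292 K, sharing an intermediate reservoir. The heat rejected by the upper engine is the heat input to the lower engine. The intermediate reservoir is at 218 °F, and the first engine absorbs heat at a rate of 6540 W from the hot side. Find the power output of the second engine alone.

Ẇ₂ ≈ 922.4 W

T_m = 218 °F → (218 − 32) × 5/9 = 103.33 °C = 376.48 K.
Heat entering the second stage: Q_m = Q_H·(T_m/T_H) = 6540 × 376.48/599.00 = 4111 W.
Second-stage efficiency η₂ = 1 − T_C/T_m = 1 − 292.00/376.48 = 0.2244, so W₂ = η₂·Q_m = 922.4 W.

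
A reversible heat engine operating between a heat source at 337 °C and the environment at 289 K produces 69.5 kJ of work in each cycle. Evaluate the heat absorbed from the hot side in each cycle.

T_H = 337 °C → 337 + 273.15 = 610.15 K.
Since the cycle is reversible, η = 1 − T_C/T_H = 1 − 289.00/610.15 = 0.5263.
Q_H = W/η = 69.5/0.5263 = 132 kJ.

Q_H ≈ 132 kJ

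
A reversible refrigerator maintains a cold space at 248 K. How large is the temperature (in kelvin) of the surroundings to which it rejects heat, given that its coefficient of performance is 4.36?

COP_R = T_C/(T_H − T_C) ⇒ T_H = T_C·(1 + 1/COP_R) = 248.00 × (1 + 1/4.36) = 304.9 K.

T_H ≈ 304.9 K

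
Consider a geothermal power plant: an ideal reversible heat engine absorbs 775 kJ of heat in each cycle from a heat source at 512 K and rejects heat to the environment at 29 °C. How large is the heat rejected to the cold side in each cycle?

T_C = 29 °C → 29 + 273.15 = 302.15 K.
Carnot efficiency: η = 1 − T_C/T_H = 1 − 302.15/512.00 = 0.4099.
For a reversible cycle Q_C/Q_H = T_C/T_H, so Q_C = 775 × 302.15/512.00 = 457.4 kJ.

Q_C ≈ 457.4 kJ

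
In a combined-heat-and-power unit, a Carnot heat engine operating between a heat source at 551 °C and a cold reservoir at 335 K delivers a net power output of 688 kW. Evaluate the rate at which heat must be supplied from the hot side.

Q̇_H ≈ 1160 kW

T_H = 551 °C → 551 + 273.15 = 824.15 K.
η_rev = 1 − T_C/T_H = 1 − 335.00/824.15 = 0.5935.
Q_H = W/η = 688/0.5935 = 1160 kW.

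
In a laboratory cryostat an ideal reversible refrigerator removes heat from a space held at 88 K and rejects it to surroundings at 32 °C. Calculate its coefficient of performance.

COP_R ≈ 0.405

T_H = 32 °C → 32 + 273.15 = 305.15 K.
Carnot COP: COP_R = T_C/(T_H − T_C) = 88.00/(305.15 − 88.00) = 0.405.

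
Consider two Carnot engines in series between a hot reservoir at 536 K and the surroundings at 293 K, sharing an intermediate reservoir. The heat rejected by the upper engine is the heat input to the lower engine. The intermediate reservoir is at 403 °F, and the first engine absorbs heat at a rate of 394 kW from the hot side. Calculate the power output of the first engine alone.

Ẇ₁ ≈ 41.7 kW

T_m = 403 °F → (403 − 32) × 5/9 = 206.11 °C = 479.26 K.
First-stage efficiency η₁ = 1 − T_m/T_H = 1 − 479.26/536.00 = 0.1059.
W₁ = η₁·Q_H = 0.1059 × 394 = 41.7 kW.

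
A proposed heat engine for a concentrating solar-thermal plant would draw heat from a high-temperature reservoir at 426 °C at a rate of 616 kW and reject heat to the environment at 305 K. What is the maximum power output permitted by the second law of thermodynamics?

Ẇ_max ≈ 347 kW

T_H = 426 °C → 426 + 273.15 = 699.15 K.
The second-law ceiling is the Carnot efficiency, η_max = 1 − T_C/T_H = 1 − 305.00/699.15 = 0.5638.
W_max = η_max · Q_H = 0.5638 × 616 = 347 kW.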